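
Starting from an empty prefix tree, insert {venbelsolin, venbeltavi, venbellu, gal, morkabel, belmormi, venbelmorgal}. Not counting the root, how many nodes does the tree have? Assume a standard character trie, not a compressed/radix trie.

Trace insertions, counting only characters that open a new branch:
  "venbelsolin" → 11 new (v, e, n, b, e, l, s, o, l, i, n)
  "venbeltavi" → prefix "venbel" already present; 4 new (t, a, v, i)
  "venbellu" → prefix "venbel" already present; 2 new (l, u)
  "gal" → 3 new (g, a, l)
  "morkabel" → 8 new (m, o, r, k, a, b, e, l)
  "belmormi" → 8 new (b, e, l, m, o, r, m, i)
  "venbelmorgal" → prefix "venbel" already present; 6 new (m, o, r, g, a, l)
Total nodes = 11 + 4 + 2 + 3 + 8 + 8 + 6 = 42

42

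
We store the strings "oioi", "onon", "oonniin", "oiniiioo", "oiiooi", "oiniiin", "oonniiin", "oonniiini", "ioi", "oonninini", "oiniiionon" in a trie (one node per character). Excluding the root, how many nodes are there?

37

Trie structure (* marks end of a word):
(root)
├─ i
│  └─ o
│     └─ i *
└─ o
   ├─ i
   │  ├─ i
   │  │  └─ o
   │  │     └─ o
   │  │        └─ i *
   │  ├─ n
   │  │  └─ i
   │  │     └─ i
   │  │        └─ i
   │  │           ├─ n *
   │  │           └─ o
   │  │              ├─ n
   │  │              │  └─ o
   │  │              │     └─ n *
   │  │              └─ o *
   │  └─ o
   │     └─ i *
   ├─ n
   │  └─ o
   │     └─ n *
   └─ o
      └─ n
         └─ n
            └─ i
               ├─ i
               │  ├─ i
               │  │  └─ n *
               │  │     └─ i *
               │  └─ n *
               └─ n
                  └─ i
                     └─ n
                        └─ i *
Counting every labelled node above: 37.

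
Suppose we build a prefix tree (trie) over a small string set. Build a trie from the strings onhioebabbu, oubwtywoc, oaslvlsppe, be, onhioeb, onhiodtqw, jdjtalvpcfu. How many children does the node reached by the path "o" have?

Follow the path "o" to its node, then look at its outgoing edges.
Distinct next characters after "o": a, n, u.
That node has 3 child edges.

3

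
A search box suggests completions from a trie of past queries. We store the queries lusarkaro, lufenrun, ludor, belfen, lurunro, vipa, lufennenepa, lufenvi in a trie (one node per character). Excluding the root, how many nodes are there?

41

Insert word by word; a character creates a node only if that edge doesn't already exist:
  "lusarkaro" → 9 new (l, u, s, a, r, k, a, r, o)
  "lufenrun" → prefix "lu" already present; 6 new (f, e, n, r, u, n)
  "ludor" → prefix "lu" already present; 3 new (d, o, r)
  "belfen" → 6 new (b, e, l, f, e, n)
  "lurunro" → prefix "lu" already present; 5 new (r, u, n, r, o)
  "vipa" → 4 new (v, i, p, a)
  "lufennenepa" → prefix "lufen" already present; 6 new (n, e, n, e, p, a)
  "lufenvi" → prefix "lufen" already present; 2 new (v, i)
Total nodes = 9 + 6 + 3 + 6 + 5 + 4 + 6 + 2 = 41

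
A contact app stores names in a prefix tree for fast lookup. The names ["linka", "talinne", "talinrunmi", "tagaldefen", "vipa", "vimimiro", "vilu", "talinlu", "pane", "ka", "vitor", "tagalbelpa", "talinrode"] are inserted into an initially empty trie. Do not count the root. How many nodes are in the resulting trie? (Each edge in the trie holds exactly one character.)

56

Trace insertions, counting only characters that open a new branch:
  "linka" → 5 new (l, i, n, k, a)
  "talinne" → 7 new (t, a, l, i, n, n, e)
  "talinrunmi" → prefix "talin" already present; 5 new (r, u, n, m, i)
  "tagaldefen" → prefix "ta" already present; 8 new (g, a, l, d, e, f, e, n)
  "vipa" → 4 new (v, i, p, a)
  "vimimiro" → prefix "vi" already present; 6 new (m, i, m, i, r, o)
  "vilu" → prefix "vi" already present; 2 new (l, u)
  "talinlu" → prefix "talin" already present; 2 new (l, u)
  "pane" → 4 new (p, a, n, e)
  "ka" → 2 new (k, a)
  "vitor" → prefix "vi" already present; 3 new (t, o, r)
  "tagalbelpa" → prefix "tagal" already present; 5 new (b, e, l, p, a)
  "talinrode" → prefix "talinr" already present; 3 new (o, d, e)
Total nodes = 5 + 7 + 5 + 8 + 4 + 6 + 2 + 2 + 4 + 2 + 3 + 5 + 3 = 56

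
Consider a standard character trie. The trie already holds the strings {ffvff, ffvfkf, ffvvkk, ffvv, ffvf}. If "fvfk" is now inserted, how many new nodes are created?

Walking "fvfk" from the root, the first 1 characters ("f") follow existing edges; "v" is the first miss.
New nodes needed: |"fvfk"| − 1 = 4 − 1 = 3.

3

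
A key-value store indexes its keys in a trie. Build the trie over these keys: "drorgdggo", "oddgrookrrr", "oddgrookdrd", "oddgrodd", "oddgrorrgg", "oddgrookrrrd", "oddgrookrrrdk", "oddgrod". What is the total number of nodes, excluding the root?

Count nodes per top-level branch (shared prefixes stored once):
  'd'-branch (drorgdggo): 9 nodes
  'o'-branch (oddgrod, oddgrodd, oddgrookdrd, oddgrookrrr, oddgrookrrrd, oddgrookrrrdk, oddgrorrgg): 22 nodes
Sum: 31

31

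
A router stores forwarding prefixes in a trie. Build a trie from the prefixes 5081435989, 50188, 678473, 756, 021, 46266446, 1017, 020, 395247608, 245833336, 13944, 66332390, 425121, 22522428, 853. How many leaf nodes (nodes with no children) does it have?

15

Leaves are exactly the stored words that no other stored word extends.
Those words: "020", "021", "1017", "13944", "22522428", "245833336", "395247608", "425121", "46266446", "50188", "5081435989", "66332390", "678473", "756", "853"
Leaf count: 15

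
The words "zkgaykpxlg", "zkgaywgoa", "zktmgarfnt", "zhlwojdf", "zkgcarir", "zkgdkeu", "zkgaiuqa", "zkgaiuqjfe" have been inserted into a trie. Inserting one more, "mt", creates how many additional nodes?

"mt" shares no prefix with any stored word, so all 2 characters open new nodes.
2 − 0 = 2 new nodes.

2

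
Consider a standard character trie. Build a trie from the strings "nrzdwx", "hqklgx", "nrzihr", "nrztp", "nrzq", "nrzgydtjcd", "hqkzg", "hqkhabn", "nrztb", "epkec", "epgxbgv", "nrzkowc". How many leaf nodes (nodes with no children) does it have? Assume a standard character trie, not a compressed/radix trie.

12

A leaf is a node with no children — equivalently, the end of a word that is not a proper prefix of any other stored word.
Those words: "epgxbgv", "epkec", "hqkhabn", "hqklgx", "hqkzg", "nrzdwx", "nrzgydtjcd", "nrzihr", "nrzkowc", "nrzq", "nrztb", "nrztp"
Leaf count: 12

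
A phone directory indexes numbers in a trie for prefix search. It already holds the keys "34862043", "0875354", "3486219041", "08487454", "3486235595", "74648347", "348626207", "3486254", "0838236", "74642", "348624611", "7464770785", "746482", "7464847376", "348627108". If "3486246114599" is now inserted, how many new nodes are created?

4

"348624611" is already a path in the trie; the remaining "4599" must be added.
So 13 − 9 = 4 new nodes.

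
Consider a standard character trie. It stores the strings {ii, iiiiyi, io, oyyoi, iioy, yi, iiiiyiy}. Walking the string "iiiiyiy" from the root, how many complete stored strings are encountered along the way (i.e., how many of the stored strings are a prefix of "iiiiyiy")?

3

Traverse "iiiiyiy" character by character; count nodes along the way that are marked as word ends.
Prefixes of the query that are stored words: "ii", "iiiiyi", "iiiiyiy"
Count: 3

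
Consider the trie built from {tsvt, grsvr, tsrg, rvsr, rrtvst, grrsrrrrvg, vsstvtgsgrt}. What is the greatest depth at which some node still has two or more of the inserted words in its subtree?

The deepest shared node is where two words last agree before diverging.
"grrsrrrrvg" and "grsvr" agree on "gr" (2 characters) before diverging; nothing deeper is shared.
Longest shared-prefix length: 2

2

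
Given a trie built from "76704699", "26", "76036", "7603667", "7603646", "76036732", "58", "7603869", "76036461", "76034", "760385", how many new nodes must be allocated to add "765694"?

Walking "765694" from the root, the first 2 characters ("76") follow existing edges; "5" is the first miss.
New nodes needed: |"765694"| − 2 = 6 − 2 = 4.

4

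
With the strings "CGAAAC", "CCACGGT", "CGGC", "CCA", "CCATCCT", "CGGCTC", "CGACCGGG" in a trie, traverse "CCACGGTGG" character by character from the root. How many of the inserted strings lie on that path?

2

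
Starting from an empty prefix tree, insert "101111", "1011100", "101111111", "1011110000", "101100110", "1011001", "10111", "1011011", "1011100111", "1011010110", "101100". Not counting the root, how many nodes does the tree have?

29

Trace insertions, counting only characters that open a new branch:
  "101111" → 6 new (1, 0, 1, 1, 1, 1)
  "1011100" → prefix "10111" already present; 2 new (0, 0)
  "101111111" → prefix "101111" already present; 3 new (1, 1, 1)
  "1011110000" → prefix "101111" already present; 4 new (0, 0, 0, 0)
  "101100110" → prefix "1011" already present; 5 new (0, 0, 1, 1, 0)
  "1011001" → prefix "1011001" already present; 0 new (none)
  "10111" → prefix "10111" already present; 0 new (none)
  "1011011" → prefix "10110" already present; 2 new (1, 1)
  "1011100111" → prefix "1011100" already present; 3 new (1, 1, 1)
  "1011010110" → prefix "101101" already present; 4 new (0, 1, 1, 0)
  "101100" → prefix "101100" already present; 0 new (none)
Total nodes = 6 + 2 + 3 + 4 + 5 + 0 + 0 + 2 + 3 + 4 + 0 = 29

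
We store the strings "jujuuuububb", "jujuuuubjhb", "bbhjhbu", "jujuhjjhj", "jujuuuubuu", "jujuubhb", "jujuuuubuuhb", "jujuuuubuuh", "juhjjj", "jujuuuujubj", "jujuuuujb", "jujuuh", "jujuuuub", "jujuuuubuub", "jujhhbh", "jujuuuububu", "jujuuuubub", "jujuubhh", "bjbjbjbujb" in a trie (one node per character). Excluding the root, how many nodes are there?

58

For each word, the new-node count is its length minus the longest prefix already in the trie:
  "jujuuuububb" → 11 new (j, u, j, u, u, u, u, b, u, b, b)
  "jujuuuubjhb" → prefix "jujuuuub" already present; 3 new (j, h, b)
  "bbhjhbu" → 7 new (b, b, h, j, h, b, u)
  "jujuhjjhj" → prefix "juju" already present; 5 new (h, j, j, h, j)
  "jujuuuubuu" → prefix "jujuuuubu" already present; 1 new (u)
  "jujuubhb" → prefix "jujuu" already present; 3 new (b, h, b)
  "jujuuuubuuhb" → prefix "jujuuuubuu" already present; 2 new (h, b)
  "jujuuuubuuh" → prefix "jujuuuubuuh" already present; 0 new (none)
  "juhjjj" → prefix "ju" already present; 4 new (h, j, j, j)
  "jujuuuujubj" → prefix "jujuuuu" already present; 4 new (j, u, b, j)
  "jujuuuujb" → prefix "jujuuuuj" already present; 1 new (b)
  "jujuuh" → prefix "jujuu" already present; 1 new (h)
  "jujuuuub" → prefix "jujuuuub" already present; 0 new (none)
  "jujuuuubuub" → prefix "jujuuuubuu" already present; 1 new (b)
  "jujhhbh" → prefix "juj" already present; 4 new (h, h, b, h)
  "jujuuuububu" → prefix "jujuuuubub" already present; 1 new (u)
  "jujuuuubub" → prefix "jujuuuubub" already present; 0 new (none)
  "jujuubhh" → prefix "jujuubh" already present; 1 new (h)
  "bjbjbjbujb" → prefix "b" already present; 9 new (j, b, j, b, j, b, u, j, b)
Total nodes = 11 + 3 + 7 + 5 + 1 + 3 + 2 + 0 + 4 + 4 + 1 + 1 + 0 + 1 + 4 + 1 + 0 + 1 + 9 = 58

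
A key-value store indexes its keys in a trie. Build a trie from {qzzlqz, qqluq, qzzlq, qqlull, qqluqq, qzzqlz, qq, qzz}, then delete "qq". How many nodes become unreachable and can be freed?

0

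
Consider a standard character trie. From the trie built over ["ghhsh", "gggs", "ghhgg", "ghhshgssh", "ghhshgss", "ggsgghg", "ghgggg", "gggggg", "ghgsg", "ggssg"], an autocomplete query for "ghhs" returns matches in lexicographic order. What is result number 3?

ghhshgssh

DFS of the "ghhs" subtree visits, in order: "ghhsh", "ghhshgss", "ghhshgssh"
The 3rd is ghhshgssh.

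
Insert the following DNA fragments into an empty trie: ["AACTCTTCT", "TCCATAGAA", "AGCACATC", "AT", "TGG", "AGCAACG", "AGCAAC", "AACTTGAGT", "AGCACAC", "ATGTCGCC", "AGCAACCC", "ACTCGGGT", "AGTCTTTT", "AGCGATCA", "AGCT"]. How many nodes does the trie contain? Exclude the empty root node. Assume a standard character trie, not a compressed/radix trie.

Count nodes per top-level branch (shared prefixes stored once):
  'A'-branch (AACTCTTCT, AACTTGAGT, ACTCGGGT, AGCAAC, AGCAACCC, AGCAACG, AGCACAC, AGCACATC, AGCGATCA, AGCT, AGTCTTTT, AT, ATGTCGCC): 53 nodes
  'T'-branch (TCCATAGAA, TGG): 11 nodes
Sum: 64

64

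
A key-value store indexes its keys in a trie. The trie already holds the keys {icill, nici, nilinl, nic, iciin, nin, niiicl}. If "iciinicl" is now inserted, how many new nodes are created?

"iciin" is already a path in the trie; the remaining "icl" must be added.
New nodes needed: |"iciinicl"| − 5 = 8 − 5 = 3.

3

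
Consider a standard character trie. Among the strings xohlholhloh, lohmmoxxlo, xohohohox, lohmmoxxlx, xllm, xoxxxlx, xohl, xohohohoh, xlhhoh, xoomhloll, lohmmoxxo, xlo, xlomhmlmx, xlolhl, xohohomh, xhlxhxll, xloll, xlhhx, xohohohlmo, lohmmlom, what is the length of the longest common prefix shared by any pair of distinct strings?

9

The deepest shared node is where two words last agree before diverging.
e.g. "lohmmoxxlo" and "lohmmoxxlx" share the prefix "lohmmoxxl" of length 9; no pair shares a longer one.
Longest shared-prefix length: 9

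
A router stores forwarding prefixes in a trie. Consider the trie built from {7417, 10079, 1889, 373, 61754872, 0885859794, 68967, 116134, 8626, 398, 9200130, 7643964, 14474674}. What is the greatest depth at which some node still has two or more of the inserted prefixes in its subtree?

Equivalently: take the maximum, over all pairs, of their longest common prefix length.
e.g. "10079" and "116134" share the prefix "1" of length 1; no pair shares a longer one.
Longest shared-prefix length: 1

1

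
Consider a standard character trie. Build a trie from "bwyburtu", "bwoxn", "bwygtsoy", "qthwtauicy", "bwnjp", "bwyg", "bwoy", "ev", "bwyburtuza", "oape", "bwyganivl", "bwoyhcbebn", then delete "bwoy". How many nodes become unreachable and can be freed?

0

After clearing the end-marker at "bwoy", prune upward until reaching a node still needed by another word.
Every node on "bwoy" is still needed (e.g. by "bwoyhcbebn"), so nothing is freed.
Nodes removed: 0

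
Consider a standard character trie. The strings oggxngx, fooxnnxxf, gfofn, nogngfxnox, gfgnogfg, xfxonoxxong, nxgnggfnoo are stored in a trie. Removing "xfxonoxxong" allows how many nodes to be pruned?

A node on "xfxonoxxong"'s path can go only if nothing else ends at it or branches off below it.
No other word shares any prefix with "xfxonoxxong", so all 11 of its nodes go.
Nodes removed: 11

11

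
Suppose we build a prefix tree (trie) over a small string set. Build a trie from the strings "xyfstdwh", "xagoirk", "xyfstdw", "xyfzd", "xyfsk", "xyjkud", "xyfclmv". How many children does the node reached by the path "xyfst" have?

1

The children of the "xyfst" node are the distinct next characters among strings starting with "xyfst".
Distinct next characters after "xyfst": d.
That node has 1 child edge.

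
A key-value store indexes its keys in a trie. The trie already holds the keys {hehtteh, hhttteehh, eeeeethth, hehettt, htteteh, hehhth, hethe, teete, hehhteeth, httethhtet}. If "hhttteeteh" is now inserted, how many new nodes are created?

3

Walking "hhttteeteh" from the root, the first 7 characters ("hhtttee") follow existing edges; "t" is the first miss.
New nodes needed: |"hhttteeteh"| − 7 = 10 − 7 = 3.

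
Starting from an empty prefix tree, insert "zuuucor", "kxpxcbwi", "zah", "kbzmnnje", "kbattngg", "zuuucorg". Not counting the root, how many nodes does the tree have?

31

For each word, the new-node count is its length minus the longest prefix already in the trie:
  "zuuucor" → 7 new (z, u, u, u, c, o, r)
  "kxpxcbwi" → 8 new (k, x, p, x, c, b, w, i)
  "zah" → prefix "z" already present; 2 new (a, h)
  "kbzmnnje" → prefix "k" already present; 7 new (b, z, m, n, n, j, e)
  "kbattngg" → prefix "kb" already present; 6 new (a, t, t, n, g, g)
  "zuuucorg" → prefix "zuuucor" already present; 1 new (g)
Total nodes = 7 + 8 + 2 + 7 + 6 + 1 = 31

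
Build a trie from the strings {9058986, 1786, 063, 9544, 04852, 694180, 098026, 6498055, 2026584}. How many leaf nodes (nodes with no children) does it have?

Leaves are exactly the stored words that no other stored word extends.
Those words: "04852", "063", "098026", "1786", "2026584", "6498055", "694180", "9058986", "9544"
Leaf count: 9

9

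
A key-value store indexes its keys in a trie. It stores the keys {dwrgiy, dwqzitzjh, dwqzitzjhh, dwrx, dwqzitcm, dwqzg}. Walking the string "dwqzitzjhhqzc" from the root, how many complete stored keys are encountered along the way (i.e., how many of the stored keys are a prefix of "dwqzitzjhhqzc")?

2

Traverse "dwqzitzjhhqzc" character by character; count nodes along the way that are marked as word ends.
Prefixes of the query that are stored words: "dwqzitzjh", "dwqzitzjhh"
Count: 2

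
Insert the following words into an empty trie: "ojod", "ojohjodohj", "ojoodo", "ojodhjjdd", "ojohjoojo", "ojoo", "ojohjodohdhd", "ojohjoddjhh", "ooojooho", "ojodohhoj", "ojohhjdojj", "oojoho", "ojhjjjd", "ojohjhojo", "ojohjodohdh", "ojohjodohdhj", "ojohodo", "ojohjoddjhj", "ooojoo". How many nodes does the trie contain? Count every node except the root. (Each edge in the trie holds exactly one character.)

For each word, the new-node count is its length minus the longest prefix already in the trie:
  "ojod" → 4 new (o, j, o, d)
  "ojohjodohj" → prefix "ojo" already present; 7 new (h, j, o, d, o, h, j)
  "ojoodo" → prefix "ojo" already present; 3 new (o, d, o)
  "ojodhjjdd" → prefix "ojod" already present; 5 new (h, j, j, d, d)
  "ojohjoojo" → prefix "ojohjo" already present; 3 new (o, j, o)
  "ojoo" → prefix "ojoo" already present; 0 new (none)
  "ojohjodohdhd" → prefix "ojohjodoh" already present; 3 new (d, h, d)
  "ojohjoddjhh" → prefix "ojohjod" already present; 4 new (d, j, h, h)
  "ooojooho" → prefix "o" already present; 7 new (o, o, j, o, o, h, o)
  "ojodohhoj" → prefix "ojod" already present; 5 new (o, h, h, o, j)
  "ojohhjdojj" → prefix "ojoh" already present; 6 new (h, j, d, o, j, j)
  "oojoho" → prefix "oo" already present; 4 new (j, o, h, o)
  "ojhjjjd" → prefix "oj" already present; 5 new (h, j, j, j, d)
  "ojohjhojo" → prefix "ojohj" already present; 4 new (h, o, j, o)
  "ojohjodohdh" → prefix "ojohjodohdh" already present; 0 new (none)
  "ojohjodohdhj" → prefix "ojohjodohdh" already present; 1 new (j)
  "ojohodo" → prefix "ojoh" already present; 3 new (o, d, o)
  "ojohjoddjhj" → prefix "ojohjoddjh" already present; 1 new (j)
  "ooojoo" → prefix "ooojoo" already present; 0 new (none)
Total nodes = 4 + 7 + 3 + 5 + 3 + 0 + 3 + 4 + 7 + 5 + 6 + 4 + 5 + 4 + 0 + 1 + 3 + 1 + 0 = 65

65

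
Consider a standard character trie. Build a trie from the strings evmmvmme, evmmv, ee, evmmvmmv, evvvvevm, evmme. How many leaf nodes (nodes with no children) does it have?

5

Leaves are exactly the stored words that no other stored word extends.
Those words: "ee", "evmme", "evmmvmme", "evmmvmmv", "evvvvevm"
Leaf count: 5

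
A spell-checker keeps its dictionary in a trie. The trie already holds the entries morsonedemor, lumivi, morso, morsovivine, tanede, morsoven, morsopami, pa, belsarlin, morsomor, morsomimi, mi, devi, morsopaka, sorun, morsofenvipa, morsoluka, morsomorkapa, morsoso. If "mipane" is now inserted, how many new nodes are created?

4

"mi" is already a path in the trie; the remaining "pane" must be added.
New nodes needed: |"mipane"| − 2 = 6 − 2 = 4.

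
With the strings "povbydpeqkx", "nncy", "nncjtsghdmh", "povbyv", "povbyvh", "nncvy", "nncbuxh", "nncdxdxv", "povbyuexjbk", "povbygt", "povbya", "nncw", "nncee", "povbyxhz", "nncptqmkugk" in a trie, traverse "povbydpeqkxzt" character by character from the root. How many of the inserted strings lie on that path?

1

Check each prefix of "povbydpeqkxzt" against the stored set — each match is an end-marker on the path.
Prefixes of the query that are stored words: "povbydpeqkx"
Count: 1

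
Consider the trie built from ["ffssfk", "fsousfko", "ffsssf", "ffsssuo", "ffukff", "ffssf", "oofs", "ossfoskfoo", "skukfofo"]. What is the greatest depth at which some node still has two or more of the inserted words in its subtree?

5

Equivalently: take the maximum, over all pairs, of their longest common prefix length.
"ffssf" and "ffssfk" agree on "ffssf" (5 characters) before diverging; nothing deeper is shared.
Longest shared-prefix length: 5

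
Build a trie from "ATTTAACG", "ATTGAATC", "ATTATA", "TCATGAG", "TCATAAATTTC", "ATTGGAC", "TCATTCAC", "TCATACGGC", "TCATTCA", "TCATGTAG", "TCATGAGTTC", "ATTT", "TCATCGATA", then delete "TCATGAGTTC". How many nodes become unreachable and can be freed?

3

After clearing the end-marker at "TCATGAGTTC", prune upward until reaching a node still needed by another word.
The suffix "TTC" (3 nodes) is used only by "TCATGAGTTC"; "TCATGAG" is itself a stored word, so pruning stops there.
Nodes removed: 3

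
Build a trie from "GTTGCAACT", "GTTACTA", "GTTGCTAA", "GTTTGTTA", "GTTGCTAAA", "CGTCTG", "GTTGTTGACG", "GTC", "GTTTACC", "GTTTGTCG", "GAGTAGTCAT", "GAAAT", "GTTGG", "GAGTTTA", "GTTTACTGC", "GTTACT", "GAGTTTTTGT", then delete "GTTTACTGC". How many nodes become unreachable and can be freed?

3

A node on "GTTTACTGC"'s path can go only if nothing else ends at it or branches off below it.
The suffix "TGC" (3 nodes) is used only by "GTTTACTGC"; the node for "GTTTAC" still has the child "C", so pruning stops there.
Nodes removed: 3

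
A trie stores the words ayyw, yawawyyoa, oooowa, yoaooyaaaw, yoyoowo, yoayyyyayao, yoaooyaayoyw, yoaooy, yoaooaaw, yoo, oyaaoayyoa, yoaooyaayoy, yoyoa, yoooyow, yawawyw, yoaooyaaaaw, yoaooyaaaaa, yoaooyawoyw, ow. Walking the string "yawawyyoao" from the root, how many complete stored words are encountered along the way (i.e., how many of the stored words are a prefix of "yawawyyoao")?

Check each prefix of "yawawyyoao" against the stored set — each match is an end-marker on the path.
Prefixes of the query that are stored words: "yawawyyoa"
Count: 1

1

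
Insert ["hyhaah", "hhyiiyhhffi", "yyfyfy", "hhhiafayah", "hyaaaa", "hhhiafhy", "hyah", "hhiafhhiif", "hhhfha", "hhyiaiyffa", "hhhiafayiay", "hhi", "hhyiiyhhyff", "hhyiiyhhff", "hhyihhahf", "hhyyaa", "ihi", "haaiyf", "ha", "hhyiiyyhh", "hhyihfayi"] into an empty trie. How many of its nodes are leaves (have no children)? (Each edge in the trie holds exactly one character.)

A leaf is a node with no children — equivalently, the end of a word that is not a proper prefix of any other stored word.
Those words: "haaiyf", "hhhfha", "hhhiafayah", "hhhiafayiay", "hhhiafhy", "hhiafhhiif", "hhyiaiyffa", "hhyihfayi", "hhyihhahf", "hhyiiyhhffi", "hhyiiyhhyff", "hhyiiyyhh", "hhyyaa", "hyaaaa", "hyah", "hyhaah", "ihi", "yyfyfy"
Leaf count: 18

18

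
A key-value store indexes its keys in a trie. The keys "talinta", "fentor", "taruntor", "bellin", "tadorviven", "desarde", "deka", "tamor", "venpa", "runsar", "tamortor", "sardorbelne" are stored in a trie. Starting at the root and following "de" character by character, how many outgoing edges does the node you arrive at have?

The children of the "de" node are the distinct next characters among strings starting with "de".
Distinct next characters after "de": k, s.
That node has 2 child edges.

2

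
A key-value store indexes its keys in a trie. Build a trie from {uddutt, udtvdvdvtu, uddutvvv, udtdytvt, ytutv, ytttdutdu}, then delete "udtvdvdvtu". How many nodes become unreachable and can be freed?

After clearing the end-marker at "udtvdvdvtu", prune upward until reaching a node still needed by another word.
The suffix "vdvdvtu" (7 nodes) is used only by "udtvdvdvtu"; the node for "udt" still has the child "d", so pruning stops there.
Nodes removed: 7

7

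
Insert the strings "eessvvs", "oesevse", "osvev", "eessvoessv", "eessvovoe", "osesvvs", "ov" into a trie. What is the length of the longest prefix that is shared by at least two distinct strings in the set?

Look for the deepest trie node that still has at least two words in its subtree.
e.g. "eessvoessv" and "eessvovoe" share the prefix "eessvo" of length 6; no pair shares a longer one.
Longest shared-prefix length: 6

6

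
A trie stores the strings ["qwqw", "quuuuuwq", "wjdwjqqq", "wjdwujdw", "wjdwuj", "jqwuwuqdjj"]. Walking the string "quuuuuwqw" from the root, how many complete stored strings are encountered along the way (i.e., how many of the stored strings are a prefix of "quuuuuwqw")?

1

Check each prefix of "quuuuuwqw" against the stored set — each match is an end-marker on the path.
Prefixes of the query that are stored words: "quuuuuwq"
Count: 1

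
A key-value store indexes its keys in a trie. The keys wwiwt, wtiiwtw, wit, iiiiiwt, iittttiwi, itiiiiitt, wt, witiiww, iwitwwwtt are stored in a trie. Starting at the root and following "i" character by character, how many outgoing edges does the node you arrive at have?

Walk "i" from the root, arriving at one node.
Distinct next characters after "i": i, t, w.
That node has 3 child edges.

3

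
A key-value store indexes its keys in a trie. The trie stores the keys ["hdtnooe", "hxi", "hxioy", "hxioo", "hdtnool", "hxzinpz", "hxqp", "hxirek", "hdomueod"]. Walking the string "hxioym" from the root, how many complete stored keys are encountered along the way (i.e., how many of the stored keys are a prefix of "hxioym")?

2

Check each prefix of "hxioym" against the stored set — each match is an end-marker on the path.
Prefixes of the query that are stored words: "hxi", "hxioy"
Count: 2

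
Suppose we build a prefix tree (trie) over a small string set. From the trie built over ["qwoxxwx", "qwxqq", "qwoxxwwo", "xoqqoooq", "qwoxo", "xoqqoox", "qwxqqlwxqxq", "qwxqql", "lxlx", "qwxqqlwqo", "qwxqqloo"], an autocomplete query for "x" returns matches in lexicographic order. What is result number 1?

Words with prefix "x", in lexicographic order: "xoqqoooq", "xoqqoox"
The 1st is xoqqoooq.

xoqqoooq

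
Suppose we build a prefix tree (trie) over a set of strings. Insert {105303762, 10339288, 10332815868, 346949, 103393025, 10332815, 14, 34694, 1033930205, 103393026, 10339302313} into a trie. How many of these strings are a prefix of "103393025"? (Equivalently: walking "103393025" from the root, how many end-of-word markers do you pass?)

1

Check each prefix of "103393025" against the stored set — each match is an end-marker on the path.
Prefixes of the query that are stored words: "103393025"
Count: 1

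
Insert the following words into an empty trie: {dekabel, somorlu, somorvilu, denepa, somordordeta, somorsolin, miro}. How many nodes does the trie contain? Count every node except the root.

38

Trace insertions, counting only characters that open a new branch:
  "dekabel" → 7 new (d, e, k, a, b, e, l)
  "somorlu" → 7 new (s, o, m, o, r, l, u)
  "somorvilu" → prefix "somor" already present; 4 new (v, i, l, u)
  "denepa" → prefix "de" already present; 4 new (n, e, p, a)
  "somordordeta" → prefix "somor" already present; 7 new (d, o, r, d, e, t, a)
  "somorsolin" → prefix "somor" already present; 5 new (s, o, l, i, n)
  "miro" → 4 new (m, i, r, o)
Total nodes = 7 + 7 + 4 + 4 + 7 + 5 + 4 = 38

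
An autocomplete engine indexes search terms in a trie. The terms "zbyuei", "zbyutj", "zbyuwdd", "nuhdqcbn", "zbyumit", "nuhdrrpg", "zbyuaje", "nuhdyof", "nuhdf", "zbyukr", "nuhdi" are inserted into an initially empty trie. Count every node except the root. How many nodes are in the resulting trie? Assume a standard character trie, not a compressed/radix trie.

For each word, the new-node count is its length minus the longest prefix already in the trie:
  "zbyuei" → 6 new (z, b, y, u, e, i)
  "zbyutj" → prefix "zbyu" already present; 2 new (t, j)
  "zbyuwdd" → prefix "zbyu" already present; 3 new (w, d, d)
  "nuhdqcbn" → 8 new (n, u, h, d, q, c, b, n)
  "zbyumit" → prefix "zbyu" already present; 3 new (m, i, t)
  "nuhdrrpg" → prefix "nuhd" already present; 4 new (r, r, p, g)
  "zbyuaje" → prefix "zbyu" already present; 3 new (a, j, e)
  "nuhdyof" → prefix "nuhd" already present; 3 new (y, o, f)
  "nuhdf" → prefix "nuhd" already present; 1 new (f)
  "zbyukr" → prefix "zbyu" already present; 2 new (k, r)
  "nuhdi" → prefix "nuhd" already present; 1 new (i)
Total nodes = 6 + 2 + 3 + 8 + 3 + 4 + 3 + 3 + 1 + 2 + 1 = 36

36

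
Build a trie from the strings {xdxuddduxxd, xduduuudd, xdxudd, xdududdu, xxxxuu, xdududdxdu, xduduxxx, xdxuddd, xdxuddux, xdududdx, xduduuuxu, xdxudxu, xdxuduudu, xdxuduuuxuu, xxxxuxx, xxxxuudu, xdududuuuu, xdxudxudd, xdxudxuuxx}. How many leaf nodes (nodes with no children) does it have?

A leaf is a node with no children — equivalently, the end of a word that is not a proper prefix of any other stored word.
Those words: "xdududdu", "xdududdxdu", "xdududuuuu", "xduduuudd", "xduduuuxu", "xduduxxx", "xdxuddduxxd", "xdxuddux", "xdxuduudu", "xdxuduuuxuu", "xdxudxudd", "xdxudxuuxx", "xxxxuudu", "xxxxuxx"
Leaf count: 14

14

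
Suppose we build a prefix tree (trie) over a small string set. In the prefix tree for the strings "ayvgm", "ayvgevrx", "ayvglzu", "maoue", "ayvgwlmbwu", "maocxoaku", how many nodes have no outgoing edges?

Leaves are exactly the stored words that no other stored word extends.
Those words: "ayvgevrx", "ayvglzu", "ayvgm", "ayvgwlmbwu", "maocxoaku", "maoue"
Leaf count: 6

6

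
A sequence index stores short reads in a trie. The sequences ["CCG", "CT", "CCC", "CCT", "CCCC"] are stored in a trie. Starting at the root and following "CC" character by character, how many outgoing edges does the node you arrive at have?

The children of the "CC" node are the distinct next characters among strings starting with "CC".
Characters that immediately follow "CC" among the stored strings: {C, G, T}.
That node has 3 child edges.

3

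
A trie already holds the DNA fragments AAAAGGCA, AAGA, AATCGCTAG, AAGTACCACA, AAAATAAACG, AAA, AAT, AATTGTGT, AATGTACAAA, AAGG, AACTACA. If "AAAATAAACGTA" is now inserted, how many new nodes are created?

2

The longest prefix of "AAAATAAACGTA" already in the trie is "AAAATAAACG" (length 10).
So 12 − 10 = 2 new nodes.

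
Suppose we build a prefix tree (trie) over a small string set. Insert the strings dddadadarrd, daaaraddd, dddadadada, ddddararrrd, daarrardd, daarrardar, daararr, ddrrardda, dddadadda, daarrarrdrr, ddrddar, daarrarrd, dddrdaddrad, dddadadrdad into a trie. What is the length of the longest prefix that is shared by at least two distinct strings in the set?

9

The deepest shared node is where two words last agree before diverging.
"daarrarrd" and "daarrarrdrr" agree on "daarrarrd" (9 characters) before diverging; nothing deeper is shared.
Longest shared-prefix length: 9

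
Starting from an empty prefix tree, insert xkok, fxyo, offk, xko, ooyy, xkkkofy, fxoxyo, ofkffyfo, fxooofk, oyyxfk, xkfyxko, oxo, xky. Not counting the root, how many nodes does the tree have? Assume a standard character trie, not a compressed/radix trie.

47

Trace insertions, counting only characters that open a new branch:
  "xkok" → 4 new (x, k, o, k)
  "fxyo" → 4 new (f, x, y, o)
  "offk" → 4 new (o, f, f, k)
  "xko" → prefix "xko" already present; 0 new (none)
  "ooyy" → prefix "o" already present; 3 new (o, y, y)
  "xkkkofy" → prefix "xk" already present; 5 new (k, k, o, f, y)
  "fxoxyo" → prefix "fx" already present; 4 new (o, x, y, o)
  "ofkffyfo" → prefix "of" already present; 6 new (k, f, f, y, f, o)
  "fxooofk" → prefix "fxo" already present; 4 new (o, o, f, k)
  "oyyxfk" → prefix "o" already present; 5 new (y, y, x, f, k)
  "xkfyxko" → prefix "xk" already present; 5 new (f, y, x, k, o)
  "oxo" → prefix "o" already present; 2 new (x, o)
  "xky" → prefix "xk" already present; 1 new (y)
Total nodes = 4 + 4 + 4 + 0 + 3 + 5 + 4 + 6 + 4 + 5 + 5 + 2 + 1 = 47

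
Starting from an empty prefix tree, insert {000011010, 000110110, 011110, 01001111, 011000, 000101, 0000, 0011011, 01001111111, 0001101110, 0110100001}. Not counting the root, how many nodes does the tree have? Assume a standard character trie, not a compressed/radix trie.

47

Count nodes per top-level branch (shared prefixes stored once):
  '0'-branch (0000, 000011010, 000101, 000110110, 0001101110, 0011011, 01001111, 01001111111, 011000, 0110100001, 011110): 47 nodes
Sum: 47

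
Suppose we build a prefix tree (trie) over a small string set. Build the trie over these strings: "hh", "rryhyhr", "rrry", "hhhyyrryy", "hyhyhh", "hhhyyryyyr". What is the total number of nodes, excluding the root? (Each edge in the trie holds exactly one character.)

27

Trace insertions, counting only characters that open a new branch:
  "hh" → 2 new (h, h)
  "rryhyhr" → 7 new (r, r, y, h, y, h, r)
  "rrry" → prefix "rr" already present; 2 new (r, y)
  "hhhyyrryy" → prefix "hh" already present; 7 new (h, y, y, r, r, y, y)
  "hyhyhh" → prefix "h" already present; 5 new (y, h, y, h, h)
  "hhhyyryyyr" → prefix "hhhyyr" already present; 4 new (y, y, y, r)
Total nodes = 2 + 7 + 2 + 7 + 5 + 4 = 27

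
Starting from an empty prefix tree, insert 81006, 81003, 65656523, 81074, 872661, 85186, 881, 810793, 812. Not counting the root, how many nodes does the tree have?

Trace insertions, counting only characters that open a new branch:
  "81006" → 5 new (8, 1, 0, 0, 6)
  "81003" → prefix "8100" already present; 1 new (3)
  "65656523" → 8 new (6, 5, 6, 5, 6, 5, 2, 3)
  "81074" → prefix "810" already present; 2 new (7, 4)
  "872661" → prefix "8" already present; 5 new (7, 2, 6, 6, 1)
  "85186" → prefix "8" already present; 4 new (5, 1, 8, 6)
  "881" → prefix "8" already present; 2 new (8, 1)
  "810793" → prefix "8107" already present; 2 new (9, 3)
  "812" → prefix "81" already present; 1 new (2)
Total nodes = 5 + 1 + 8 + 2 + 5 + 4 + 2 + 2 + 1 = 30

30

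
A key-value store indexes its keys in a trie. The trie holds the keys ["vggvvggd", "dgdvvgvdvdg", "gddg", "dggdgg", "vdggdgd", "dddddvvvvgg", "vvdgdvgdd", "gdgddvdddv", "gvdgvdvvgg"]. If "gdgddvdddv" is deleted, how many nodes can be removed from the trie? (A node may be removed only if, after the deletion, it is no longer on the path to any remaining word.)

8

After clearing the end-marker at "gdgddvdddv", prune upward until reaching a node still needed by another word.
The suffix "gddvdddv" (8 nodes) is used only by "gdgddvdddv"; the node for "gd" still has the child "d", so pruning stops there.
Nodes removed: 8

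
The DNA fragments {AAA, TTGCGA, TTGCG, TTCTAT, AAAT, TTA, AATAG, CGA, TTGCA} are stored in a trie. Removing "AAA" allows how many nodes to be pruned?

0

A node on "AAA"'s path can go only if nothing else ends at it or branches off below it.
Every node on "AAA" is still needed (e.g. by "AAAT"), so nothing is freed.
Nodes removed: 0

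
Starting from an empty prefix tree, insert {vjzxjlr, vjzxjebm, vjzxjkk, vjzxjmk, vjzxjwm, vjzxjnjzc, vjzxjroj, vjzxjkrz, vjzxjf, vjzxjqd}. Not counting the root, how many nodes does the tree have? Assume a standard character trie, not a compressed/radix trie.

28

Count nodes per top-level branch (shared prefixes stored once):
  'v'-branch (vjzxjebm, vjzxjf, vjzxjkk, vjzxjkrz, vjzxjlr, vjzxjmk, vjzxjnjzc, vjzxjqd, vjzxjroj, vjzxjwm): 28 nodes
Sum: 28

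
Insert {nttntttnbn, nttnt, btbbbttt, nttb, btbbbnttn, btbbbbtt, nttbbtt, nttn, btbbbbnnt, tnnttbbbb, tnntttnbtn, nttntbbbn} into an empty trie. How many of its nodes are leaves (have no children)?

9

Leaves are exactly the stored words that no other stored word extends.
Those words: "btbbbbnnt", "btbbbbtt", "btbbbnttn", "btbbbttt", "nttbbtt", "nttntbbbn", "nttntttnbn", "tnnttbbbb", "tnntttnbtn"
Leaf count: 9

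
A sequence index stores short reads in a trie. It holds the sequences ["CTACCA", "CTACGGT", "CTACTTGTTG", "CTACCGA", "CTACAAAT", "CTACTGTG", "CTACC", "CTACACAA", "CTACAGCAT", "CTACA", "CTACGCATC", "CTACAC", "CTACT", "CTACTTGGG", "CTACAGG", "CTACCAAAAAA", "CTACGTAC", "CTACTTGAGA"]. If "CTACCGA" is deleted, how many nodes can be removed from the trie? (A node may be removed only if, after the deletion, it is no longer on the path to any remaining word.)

2

After clearing the end-marker at "CTACCGA", prune upward until reaching a node still needed by another word.
The suffix "GA" (2 nodes) is used only by "CTACCGA"; the node for "CTACC" still has the child "A", so pruning stops there.
Nodes removed: 2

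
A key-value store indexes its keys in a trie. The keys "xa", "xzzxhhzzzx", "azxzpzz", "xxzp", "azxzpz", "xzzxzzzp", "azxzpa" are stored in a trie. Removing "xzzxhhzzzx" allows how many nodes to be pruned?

6

After clearing the end-marker at "xzzxhhzzzx", prune upward until reaching a node still needed by another word.
The suffix "hhzzzx" (6 nodes) is used only by "xzzxhhzzzx"; the node for "xzzx" still has the child "z", so pruning stops there.
Nodes removed: 6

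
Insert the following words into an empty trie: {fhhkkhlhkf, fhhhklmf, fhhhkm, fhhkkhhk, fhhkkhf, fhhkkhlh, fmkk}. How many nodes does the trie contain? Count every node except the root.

Trie structure (* marks end of a word):
(root)
└─ f
   ├─ h
   │  └─ h
   │     ├─ h
   │     │  └─ k
   │     │     ├─ l
   │     │     │  └─ m
   │     │     │     └─ f *
   │     │     └─ m *
   │     └─ k
   │        └─ k
   │           └─ h
   │              ├─ f *
   │              ├─ h
   │              │  └─ k *
   │              └─ l
   │                 └─ h *
   │                    └─ k
   │                       └─ f *
   └─ m
      └─ k
         └─ k *
Counting every labelled node above: 22.

22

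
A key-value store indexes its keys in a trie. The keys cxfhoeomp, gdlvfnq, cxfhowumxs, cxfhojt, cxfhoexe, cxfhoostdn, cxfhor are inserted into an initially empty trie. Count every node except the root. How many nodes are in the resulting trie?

For each word, the new-node count is its length minus the longest prefix already in the trie:
  "cxfhoeomp" → 9 new (c, x, f, h, o, e, o, m, p)
  "gdlvfnq" → 7 new (g, d, l, v, f, n, q)
  "cxfhowumxs" → prefix "cxfho" already present; 5 new (w, u, m, x, s)
  "cxfhojt" → prefix "cxfho" already present; 2 new (j, t)
  "cxfhoexe" → prefix "cxfhoe" already present; 2 new (x, e)
  "cxfhoostdn" → prefix "cxfho" already present; 5 new (o, s, t, d, n)
  "cxfhor" → prefix "cxfho" already present; 1 new (r)
Total nodes = 9 + 7 + 5 + 2 + 2 + 5 + 1 = 31

31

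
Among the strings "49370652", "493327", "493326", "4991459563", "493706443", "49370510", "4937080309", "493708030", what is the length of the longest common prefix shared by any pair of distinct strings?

Look for the deepest trie node that still has at least two words in its subtree.
"493708030" and "4937080309" agree on "493708030" (9 characters) before diverging; nothing deeper is shared.
Longest shared-prefix length: 9

9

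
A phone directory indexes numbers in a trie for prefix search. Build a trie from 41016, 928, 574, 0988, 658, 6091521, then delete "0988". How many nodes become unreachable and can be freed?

4

A node on "0988"'s path can go only if nothing else ends at it or branches off below it.
No other word shares any prefix with "0988", so all 4 of its nodes go.
Nodes removed: 4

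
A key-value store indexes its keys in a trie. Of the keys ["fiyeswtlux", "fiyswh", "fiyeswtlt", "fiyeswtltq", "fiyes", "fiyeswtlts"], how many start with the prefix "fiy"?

6

Walk to "fiy"; the words in its subtree are exactly those with that prefix.
Words under "fiy": fiyes, fiyeswtlt, fiyeswtltq, fiyeswtlts, fiyeswtlux, fiyswh
Count: 6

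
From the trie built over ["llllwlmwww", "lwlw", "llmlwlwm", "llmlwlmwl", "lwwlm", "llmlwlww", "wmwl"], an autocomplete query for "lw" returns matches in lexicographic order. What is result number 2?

Words with prefix "lw", in lexicographic order: "lwlw", "lwwlm"
Position 2: lwwlm

lwwlm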